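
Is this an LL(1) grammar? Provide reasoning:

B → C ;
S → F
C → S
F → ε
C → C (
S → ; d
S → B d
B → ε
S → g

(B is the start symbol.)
No. Predict set conflict for B: { 'd' }

A grammar is LL(1) if for each non-terminal N with multiple productions, the predict sets of those productions are pairwise disjoint, where PREDICT(N → α) = (FIRST(α) \ {ε}) ∪ (FOLLOW(N) if α ⇒* ε).

Relevant sets:
  FIRST(C) = { '(', ';', 'd', 'g', ε }
  FIRST(F) = { ε }
  FIRST(B) = { '(', ';', 'd', 'g', ε }
  FIRST(S) = { '(', ';', 'd', 'g', ε }
  FOLLOW(B) = { $, 'd' }
  FOLLOW(S) = { '(', ';' }
  FOLLOW(C) = { '(', ';' }

For B:
  PREDICT(B → C ';') = { '(', ';', 'd', 'g' }
  PREDICT(B → ε) = { $, 'd' }
For S:
  PREDICT(S → F) = { '(', ';' }
  PREDICT(S → ';' d) = { ';' }
  PREDICT(S → B d) = { '(', ';', 'd', 'g' }
  PREDICT(S → g) = { 'g' }
For C:
  PREDICT(C → S) = { '(', ';', 'd', 'g' }
  PREDICT(C → C '(') = { '(', ';', 'd', 'g' }
F has a single production, so nothing to check there.

Conflict found: Predict set conflict for B: { 'd' }
The grammar is NOT LL(1).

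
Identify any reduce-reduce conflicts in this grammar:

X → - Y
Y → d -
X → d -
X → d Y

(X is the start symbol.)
A reduce-reduce conflict occurs when an LR(0) state has two complete items [A → α .] and [B → β .] — both call for a reduction, and with no lookahead the parser cannot choose between them.

Augment with X' → X and build the canonical LR(0) collection (I0 = CLOSURE({[X' → . X]}), then GOTO on every symbol after a dot until no new states appear). It has 9 states:
  I0: { [X → . - Y], [X → . d -], [X → . d Y], [X' → . X] }  — shift
  I1: { [X → - . Y], [Y → . d -] }  — shift
  I2: { [X' → X .] }  — accept
  I3: { [X → d . -], [X → d . Y], [Y → . d -] }  — shift
  I4: { [X → d - .] }  — reduce
  I5: { [X → d Y .] }  — reduce
  I6: { [Y → d . -] }  — shift
  I7: { [Y → d - .] }  — reduce
  I8: { [X → - Y .] }  — reduce

No state contains more than one complete item.

Answer: No reduce-reduce conflicts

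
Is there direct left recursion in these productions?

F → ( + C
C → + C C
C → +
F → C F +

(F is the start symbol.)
No direct left recursion

F → ( + C: starts with '('
C → + C C: starts with '+'
C → +: starts with '+'
F → C F +: starts with C

No direct left recursion found.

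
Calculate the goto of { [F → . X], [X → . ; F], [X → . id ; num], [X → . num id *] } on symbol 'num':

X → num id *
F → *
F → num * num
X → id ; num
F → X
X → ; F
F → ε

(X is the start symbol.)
GOTO(I, 'num') = CLOSURE({ [A → αX.β] : [A → α.Xβ] ∈ I, X = 'num' })

Items with dot before 'num', with the dot advanced:
  [X → . num id *] → [X → num . id *]
Closure adds nothing (no advanced item has the dot before a non-terminal).

GOTO = { [X → num . id *] }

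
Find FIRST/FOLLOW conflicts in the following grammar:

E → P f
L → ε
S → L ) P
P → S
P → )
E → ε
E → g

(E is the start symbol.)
A FIRST/FOLLOW conflict occurs when a non-terminal N has a nullable alternative N → β (β ⇒* ε) and another alternative N → α with FIRST(α) ∩ FOLLOW(N) ≠ ∅: on such a lookahead the parser cannot decide between expanding α and letting N vanish via β.

Nullable non-terminals: E, L.
FIRST sets used below: FIRST(P) = { ')' }

E: nullable alternative(s) E → ε; FOLLOW(E) = { $ }
  E → P f: FIRST \ {ε} = { ')' } — disjoint from FOLLOW(E)
  E → ε: FIRST \ {ε} = { } — this is the only nullable alternative, skip
  E → g: FIRST \ {ε} = { 'g' } — disjoint from FOLLOW(E)
L has a nullable alternative but only one production, so nothing to check.

P, S have no nullable alternative, so no FIRST/FOLLOW check is needed there.

No FIRST/FOLLOW conflicts found.

Answer: No FIRST/FOLLOW conflicts.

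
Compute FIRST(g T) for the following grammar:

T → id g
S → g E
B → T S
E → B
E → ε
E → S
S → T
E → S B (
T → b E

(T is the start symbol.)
To compute FIRST(g T), process the symbols left to right:
Symbol g is a terminal. Add 'g' and stop.
FIRST(g T) = { 'g' }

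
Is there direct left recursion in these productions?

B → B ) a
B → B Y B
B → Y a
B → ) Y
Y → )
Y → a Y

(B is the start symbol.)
B → B ) a: LEFT RECURSIVE (starts with B)
B → B Y B: LEFT RECURSIVE (starts with B)
B → Y a: starts with Y
B → ) Y: starts with ')'
Y → ): starts with ')'
Y → a Y: starts with a

The grammar has direct left recursion on: B.

Answer: Yes, B is left-recursive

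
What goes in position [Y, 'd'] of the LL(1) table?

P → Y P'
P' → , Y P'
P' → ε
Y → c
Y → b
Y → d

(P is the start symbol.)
Y → d

To find M[Y, 'd'], we find productions for Y where 'd' is in the predict set (PREDICT(N → α) = (FIRST(α) \ {ε}) ∪ (FOLLOW(N) if α ⇒* ε)).

Y → c: PREDICT = { 'c' }
Y → b: PREDICT = { 'b' }
Y → d: PREDICT = { 'd' }
  'd' is in predict set, so this production goes in M[Y, 'd']

M[Y, 'd'] = Y → d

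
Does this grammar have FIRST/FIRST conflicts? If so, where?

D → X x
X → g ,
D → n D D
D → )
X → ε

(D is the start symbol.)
No FIRST/FIRST conflicts.

A FIRST/FIRST conflict occurs when two productions N → α and N → β for the same non-terminal have FIRST(α) ∩ FIRST(β) ≠ ∅ (with ε ∈ FIRST of a nullable right-hand side, so two nullable alternatives also conflict).

FIRST sets of the non-terminals at (or reachable through a nullable prefix from) the front of some alternative:
  FIRST(X) = { 'g', ε }

Productions for D:
  D → X x: FIRST = { 'g', 'x' }
  D → n D D: FIRST = { 'n' }
  D → ): FIRST = { ')' }
Productions for X:
  X → g ,: FIRST = { 'g' }
  X → ε: FIRST = { ε }

All alternatives of each non-terminal have pairwise disjoint FIRST sets.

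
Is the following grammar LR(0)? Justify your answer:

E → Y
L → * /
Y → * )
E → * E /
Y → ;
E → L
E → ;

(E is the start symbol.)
Augment with E' → E and build the canonical LR(0) collection (I0 = CLOSURE({[E' → . E]}), then GOTO on every symbol after a dot until no new states appear). It has 10 states:
  I0: { [E → . * E /], [E → . ;], [E → . L], [E → . Y], [E' → . E], [L → . * /], [Y → . * )], [Y → . ;] }  — shift
  I1: { [E → * . E /], [E → . * E /], [E → . ;], [E → . L], [E → . Y], [L → * . /], [L → . * /], [Y → * . )], [Y → . * )], [Y → . ;] }  — shift
  I2: { [E → ; .], [Y → ; .] }  — 2 reduces
  I3: { [E' → E .] }  — accept
  I4: { [E → L .] }  — reduce
  I5: { [E → Y .] }  — reduce
  I6: { [Y → * ) .] }  — reduce
  I7: { [L → * / .] }  — reduce
  I8: { [E → * E . /] }  — shift
  I9: { [E → * E / .] }  — reduce

Conflict in state I2:
  Reduce-reduce conflict: [E → ; .] and [Y → ; .]
So the grammar is NOT LR(0).

Answer: No. Reduce-reduce conflict: [E → ; .] and [Y → ; .]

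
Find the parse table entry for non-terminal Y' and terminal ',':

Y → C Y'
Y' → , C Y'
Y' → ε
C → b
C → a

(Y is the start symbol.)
Y' → , C Y'

To find M[Y', ','], we find productions for Y' where ',' is in the predict set (PREDICT(N → α) = (FIRST(α) \ {ε}) ∪ (FOLLOW(N) if α ⇒* ε)).

Relevant sets:
  FOLLOW(Y') = { $ }

Y' → , C Y': PREDICT = { ',' }
  ',' is in predict set, so this production goes in M[Y', ',']
Y' → ε: PREDICT = { $ }

M[Y', ','] = Y' → , C Y'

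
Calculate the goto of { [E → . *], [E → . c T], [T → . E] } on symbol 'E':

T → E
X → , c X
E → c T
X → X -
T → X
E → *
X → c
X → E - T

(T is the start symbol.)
GOTO(I, 'E') = CLOSURE({ [A → αX.β] : [A → α.Xβ] ∈ I, X = 'E' })

Items with dot before 'E', with the dot advanced:
  [T → . E] → [T → E .]
Closure adds nothing (no advanced item has the dot before a non-terminal).

GOTO = { [T → E .] }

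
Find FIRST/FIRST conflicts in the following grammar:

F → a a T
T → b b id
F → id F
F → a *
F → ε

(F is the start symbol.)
Yes. F → a a T / F → a '*' on { 'a' }

Productions for F:
  F → a a T: FIRST = { 'a' }
  F → id F: FIRST = { 'id' }
  F → a *: FIRST = { 'a' }
  F → ε: FIRST = { ε }
T has only one production, so no FIRST/FIRST conflict is possible there.

Conflict for F: F → a a T and F → a *
  Overlap: { 'a' }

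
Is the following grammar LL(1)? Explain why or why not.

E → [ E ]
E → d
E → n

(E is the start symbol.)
Yes, the grammar is LL(1).

For E:
  PREDICT(E → '[' E ']') = { '[' }
  PREDICT(E → d) = { 'd' }
  PREDICT(E → n) = { 'n' }

All predict sets are disjoint. The grammar IS LL(1).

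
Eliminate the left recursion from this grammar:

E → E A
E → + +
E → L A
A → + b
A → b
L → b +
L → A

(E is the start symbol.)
E is directly left-recursive. The standard transformation for
  A → A α₁ | ... | A α_m | β₁ | ... | β_n
is
  A  → β₁ A' | ... | β_n A'
  A' → α₁ A' | ... | α_m A' | ε

E → + + becomes E → + + E'
E → L A becomes E → L A E'
E → E A becomes E' → A E'
Add E' → ε

Productions for other non-terminals are unchanged:
  A → + b
  A → b
  L → b +
  L → A

Resulting grammar:
E → + + E'
E → L A E'
E' → A E'
E' → ε
A → + b
A → b
L → b +
L → A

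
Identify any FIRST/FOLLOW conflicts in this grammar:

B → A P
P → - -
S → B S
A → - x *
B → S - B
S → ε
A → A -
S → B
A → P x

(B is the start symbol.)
A FIRST/FOLLOW conflict occurs when a non-terminal N has a nullable alternative N → β (β ⇒* ε) and another alternative N → α with FIRST(α) ∩ FOLLOW(N) ≠ ∅: on such a lookahead the parser cannot decide between expanding α and letting N vanish via β.

Nullable non-terminals: S.
FIRST sets used below: FIRST(B) = { '-' }

S: nullable alternative(s) S → ε; FOLLOW(S) = { '-' }
  S → B S: FIRST \ {ε} = { '-' } — overlaps FOLLOW(S) on { '-' }: CONFLICT
  S → ε: FIRST \ {ε} = { } — this is the only nullable alternative, skip
  S → B: FIRST \ {ε} = { '-' } — overlaps FOLLOW(S) on { '-' }: CONFLICT

A, B, P have no nullable alternative, so no FIRST/FOLLOW check is needed there.

So the grammar has 2 FIRST/FOLLOW conflicts (marked CONFLICT above).

Answer: Yes. S → B S with FOLLOW(S) on { '-' }; S → B with FOLLOW(S) on { '-' }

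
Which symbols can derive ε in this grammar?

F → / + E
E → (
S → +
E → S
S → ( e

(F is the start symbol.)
There are no ε-productions, so no non-terminal can derive ε.
No non-terminals are nullable.

Answer: None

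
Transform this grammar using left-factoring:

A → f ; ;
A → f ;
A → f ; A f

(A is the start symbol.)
Left-factoring transforms A → αβ₁ | αβ₂ into A → αA' and A' → β₁ | β₂
(α is the longest common prefix among the alternatives). Repeat until
no nonterminal has two alternatives with a common prefix.

Round 1: A has alternatives sharing prefix 'f ;'. Introduce A': A → f ; A'
  Add: A' → ;
  Add: A' → ε
  Add: A' → A f

No remaining common prefixes — done.

Resulting grammar:
A → f ; A'
A' → ;
A' → ε
A' → A f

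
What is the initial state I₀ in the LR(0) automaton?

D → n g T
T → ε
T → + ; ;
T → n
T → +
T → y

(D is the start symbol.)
First, augment the grammar with D' → D
I₀ = CLOSURE({ [D' → . D] }):
  [D' → . D] has the dot before D: add [D → . n g T]
No further items can be added.

I₀ = { [D → . n g T], [D' → . D] }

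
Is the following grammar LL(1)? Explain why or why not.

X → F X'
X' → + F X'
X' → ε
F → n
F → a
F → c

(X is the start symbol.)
Yes, the grammar is LL(1).

A grammar is LL(1) if for each non-terminal N with multiple productions, the predict sets of those productions are pairwise disjoint, where PREDICT(N → α) = (FIRST(α) \ {ε}) ∪ (FOLLOW(N) if α ⇒* ε).

Relevant sets:
  FOLLOW(X') = { $ }

For X':
  PREDICT(X' → '+' F X') = { '+' }
  PREDICT(X' → ε) = { $ }
For F:
  PREDICT(F → n) = { 'n' }
  PREDICT(F → a) = { 'a' }
  PREDICT(F → c) = { 'c' }
X has a single production, so nothing to check there.

All predict sets are disjoint. The grammar IS LL(1).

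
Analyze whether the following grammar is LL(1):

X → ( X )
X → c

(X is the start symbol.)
Yes, the grammar is LL(1).

For X:
  PREDICT(X → '(' X ')') = { '(' }
  PREDICT(X → c) = { 'c' }

All predict sets are disjoint. The grammar IS LL(1).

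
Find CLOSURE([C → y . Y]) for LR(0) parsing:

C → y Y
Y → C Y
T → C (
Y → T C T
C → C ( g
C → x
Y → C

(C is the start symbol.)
To compute CLOSURE, for each item [A → α.Bβ] where B is a non-terminal, add [B → .γ] for all productions B → γ; repeat for the newly added items until nothing changes.

Start with: [C → y . Y]
  [C → y . Y] has the dot before Y: add [Y → . C Y], [Y → . T C T], [Y → . C]
  [Y → . C Y] has the dot before C: add [C → . y Y], [C → . C ( g], [C → . x]
  [Y → . T C T] has the dot before T: add [T → . C (]
No further items can be added.

CLOSURE = { [C → . C ( g], [C → . x], [C → . y Y], [C → y . Y], [T → . C (], [Y → . C Y], [Y → . C], [Y → . T C T] }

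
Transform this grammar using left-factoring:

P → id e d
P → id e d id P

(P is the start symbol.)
Left-factoring transforms A → αβ₁ | αβ₂ into A → αA' and A' → β₁ | β₂
(α is the longest common prefix among the alternatives). Repeat until
no nonterminal has two alternatives with a common prefix.

Round 1: P has alternatives sharing prefix 'id e d'. Introduce P': P → id e d P'
  Add: P' → ε
  Add: P' → id P

No remaining common prefixes — done.

Resulting grammar:
P → id e d P'
P' → ε
P' → id P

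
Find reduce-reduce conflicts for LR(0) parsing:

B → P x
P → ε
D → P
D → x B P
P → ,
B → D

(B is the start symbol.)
No reduce-reduce conflicts

Augment with B' → B and build the canonical LR(0) collection (I0 = CLOSURE({[B' → . B]}), then GOTO on every symbol after a dot until no new states appear). It has 9 states:
  I0: { [B → . D], [B → . P x], [B' → . B], [D → . P], [D → . x B P], [P → . ,], [P → .] }  — shift, reduce
  I1: { [P → , .] }  — reduce
  I2: { [B' → B .] }  — accept
  I3: { [B → D .] }  — reduce
  I4: { [B → P . x], [D → P .] }  — shift, reduce
  I5: { [B → . D], [B → . P x], [D → . P], [D → . x B P], [D → x . B P], [P → . ,], [P → .] }  — shift, reduce
  I6: { [D → x B . P], [P → . ,], [P → .] }  — shift, reduce
  I7: { [D → x B P .] }  — reduce
  I8: { [B → P x .] }  — reduce

No state contains more than one complete item.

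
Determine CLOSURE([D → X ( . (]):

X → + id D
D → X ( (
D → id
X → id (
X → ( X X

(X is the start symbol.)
Start with: [D → X ( . (]
The dot precedes the terminal '(', so nothing is added.

CLOSURE = { [D → X ( . (] }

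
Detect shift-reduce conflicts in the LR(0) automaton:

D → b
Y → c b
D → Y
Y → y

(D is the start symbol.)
No shift-reduce conflicts

A shift-reduce conflict occurs when an LR(0) state has both:
  - a complete (reduce) item [A → α .] (dot at the end), and
  - a shift item [B → β . c γ] (dot before a terminal).

Augment with D' → D and build the canonical LR(0) collection (I0 = CLOSURE({[D' → . D]}), then GOTO on every symbol after a dot until no new states appear). It has 7 states:
  I0: { [D → . Y], [D → . b], [D' → . D], [Y → . c b], [Y → . y] }  — shift
  I1: { [D' → D .] }  — accept
  I2: { [D → Y .] }  — reduce
  I3: { [D → b .] }  — reduce
  I4: { [Y → c . b] }  — shift
  I5: { [Y → y .] }  — reduce
  I6: { [Y → c b .] }  — reduce

No state contains both a complete item and a shift item.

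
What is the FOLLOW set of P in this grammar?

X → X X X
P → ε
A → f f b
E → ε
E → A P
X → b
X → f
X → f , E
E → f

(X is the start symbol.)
{ $, 'b', 'f' }

In E → A P: P is at the end, add FOLLOW(E)

The FOLLOW sets referred to above (computed the same way, to a fixed point):
  FOLLOW(E) = { $, 'b', 'f' }

Taking the union: FOLLOW(P) = { $, 'b', 'f' }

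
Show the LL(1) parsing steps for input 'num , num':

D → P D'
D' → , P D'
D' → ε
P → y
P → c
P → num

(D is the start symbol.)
LL(1) parsing maintains a stack (initially the start symbol over $) and the input. At each step: if the stack top is a terminal, match it against the current input token; if it is a non-terminal N, replace it with the RHS of M[N, lookahead] (the unique production whose predict set contains the lookahead).

Stack is shown with the top on the left.

Stack     Input        Action
-----------------------------
D $       num , num $  output D → P D'
P D' $    num , num $  output P → num
num D' $  num , num $  match 'num'
D' $      , num $      output D' → , P D'
, P D' $  , num $      match ','
P D' $    num $        output P → num
num D' $  num $        match 'num'
D' $      $            output D' → ε
$         $            accept

The string is accepted.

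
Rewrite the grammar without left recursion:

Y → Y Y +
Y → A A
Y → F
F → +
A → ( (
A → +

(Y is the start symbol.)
Y → A A Y'
Y → F Y'
Y' → Y + Y'
Y' → ε
F → +
A → ( (
A → +

Y is directly left-recursive. The standard transformation for
  A → A α₁ | ... | A α_m | β₁ | ... | β_n
is
  A  → β₁ A' | ... | β_n A'
  A' → α₁ A' | ... | α_m A' | ε

Y → A A becomes Y → A A Y'
Y → F becomes Y → F Y'
Y → Y Y + becomes Y' → Y + Y'
Add Y' → ε

Productions for other non-terminals are unchanged:
  F → +
  A → ( (
  A → +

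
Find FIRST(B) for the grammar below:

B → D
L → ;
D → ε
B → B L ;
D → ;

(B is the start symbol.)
To compute FIRST(B), examine every production with B on the left-hand side, reading each right-hand side left to right until a non-nullable symbol is reached.

FIRST sets of the other non-terminals involved (by the same procedure, iterated to a fixed point):
  FIRST(D) = { ';', ε }
  FIRST(L) = { ';' }

From B → D:
  - D is a non-terminal: add FIRST(D) \ {ε} = { ';' }
    D is nullable and nothing follows, so the whole right-hand side can vanish: ε ∈ FIRST(B)
From B → B L ;:
  - B is the symbol being defined: contributes nothing new
    B is nullable, so continue to the next symbol
  - L is a non-terminal: add FIRST(L) \ {ε} = { ';' }
    L is not nullable, so stop

Collecting: FIRST(B) = { ';', ε }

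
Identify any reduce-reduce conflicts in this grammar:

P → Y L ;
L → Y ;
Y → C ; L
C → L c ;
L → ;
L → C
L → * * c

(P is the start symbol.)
Augment with P' → P and build the canonical LR(0) collection (I0 = CLOSURE({[P' → . P]}), then GOTO on every symbol after a dot until no new states appear). It has 18 states:
  I0: { [C → . L c ;], [L → . * * c], [L → . ;], [L → . C], [L → . Y ;], [P → . Y L ;], [P' → . P], [Y → . C ; L] }  — shift
  I1: { [L → * . * c] }  — shift
  I2: { [L → ; .] }  — reduce
  I3: { [L → C .], [Y → C . ; L] }  — shift, reduce
  I4: { [C → L . c ;] }  — shift
  I5: { [P' → P .] }  — accept
  I6: { [C → . L c ;], [L → . * * c], [L → . ;], [L → . C], [L → . Y ;], [L → Y . ;], [P → Y . L ;], [Y → . C ; L] }  — shift
  I7: { [L → ; .], [L → Y ; .] }  — 2 reduces
  I8: { [C → L . c ;], [P → Y L . ;] }  — shift
  I9: { [L → Y . ;] }  — shift
  I10: { [L → Y ; .] }  — reduce
  I11: { [P → Y L ; .] }  — reduce
  I12: { [C → L c . ;] }  — shift
  I13: { [C → L c ; .] }  — reduce
  I14: { [C → . L c ;], [L → . * * c], [L → . ;], [L → . C], [L → . Y ;], [Y → . C ; L], [Y → C ; . L] }  — shift
  I15: { [C → L . c ;], [Y → C ; L .] }  — shift, reduce
  I16: { [L → * * . c] }  — shift
  I17: { [L → * * c .] }  — reduce

I7 contains complete items [L → ; .], [L → Y ; .] — reduce-reduce conflict.

Answer: Yes — I7: [L → ; .] vs [L → Y ; .]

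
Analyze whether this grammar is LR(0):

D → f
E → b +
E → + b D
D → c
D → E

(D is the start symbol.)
Augment with D' → D and build the canonical LR(0) collection (I0 = CLOSURE({[D' → . D]}), then GOTO on every symbol after a dot until no new states appear). It has 10 states:
  I0: { [D → . E], [D → . c], [D → . f], [D' → . D], [E → . + b D], [E → . b +] }  — shift
  I1: { [E → + . b D] }  — shift
  I2: { [D' → D .] }  — accept
  I3: { [D → E .] }  — reduce
  I4: { [E → b . +] }  — shift
  I5: { [D → c .] }  — reduce
  I6: { [D → f .] }  — reduce
  I7: { [E → b + .] }  — reduce
  I8: { [D → . E], [D → . c], [D → . f], [E → + b . D], [E → . + b D], [E → . b +] }  — shift
  I9: { [E → + b D .] }  — reduce

Every state is either a pure shift/goto state or contains exactly one complete item and nothing to shift — no conflicts. The grammar is LR(0).

Answer: Yes, the grammar is LR(0)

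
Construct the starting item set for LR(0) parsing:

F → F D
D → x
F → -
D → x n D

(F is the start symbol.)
{ [F → . -], [F → . F D], [F' → . F] }

First, augment the grammar with F' → F
I₀ = CLOSURE({ [F' → . F] }):
  [F' → . F] has the dot before F: add [F → . F D], [F → . -]
No further items can be added.

I₀ = { [F → . -], [F → . F D], [F' → . F] }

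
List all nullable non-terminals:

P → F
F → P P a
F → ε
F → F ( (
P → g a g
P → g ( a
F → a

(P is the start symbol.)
{ 'F', 'P' }

A non-terminal is nullable if it can derive ε (the empty string): either it has an ε-production, or it has a production whose right-hand side consists entirely of nullable non-terminals.

ε-productions: F → ε
So F is immediately nullable.
P → F: every symbol on the right is nullable, so P is nullable too.
Every non-terminal is now nullable.
Nullable = { 'F', 'P' }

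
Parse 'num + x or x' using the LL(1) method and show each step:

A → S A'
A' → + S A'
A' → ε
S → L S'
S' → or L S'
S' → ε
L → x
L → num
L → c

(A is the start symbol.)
Stack is shown with the top on the left.

Stack         Input           Action
------------------------------------
A $           num + x or x $  output A → S A'
S A' $        num + x or x $  output S → L S'
L S' A' $     num + x or x $  output L → num
num S' A' $   num + x or x $  match 'num'
S' A' $       + x or x $      output S' → ε
A' $          + x or x $      output A' → + S A'
+ S A' $      + x or x $      match '+'
S A' $        x or x $        output S → L S'
L S' A' $     x or x $        output L → x
x S' A' $     x or x $        match 'x'
S' A' $       or x $          output S' → or L S'
or L S' A' $  or x $          match 'or'
L S' A' $     x $             output L → x
x S' A' $     x $             match 'x'
S' A' $       $               output S' → ε
A' $          $               output A' → ε
$             $               accept

The string is accepted.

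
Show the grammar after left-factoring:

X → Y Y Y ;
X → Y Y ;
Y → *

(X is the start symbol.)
X → Y Y X'
X' → Y ;
X' → ;
Y → *

Left-factoring transforms A → αβ₁ | αβ₂ into A → αA' and A' → β₁ | β₂
(α is the longest common prefix among the alternatives). Repeat until
no nonterminal has two alternatives with a common prefix.

Round 1: X has alternatives sharing prefix 'Y Y'. Introduce X': X → Y Y X'
  Add: X' → Y ;
  Add: X' → ;

No remaining common prefixes — done.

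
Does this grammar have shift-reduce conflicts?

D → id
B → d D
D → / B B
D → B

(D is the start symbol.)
A shift-reduce conflict occurs when an LR(0) state has both:
  - a complete (reduce) item [A → α .] (dot at the end), and
  - a shift item [B → β . c γ] (dot before a terminal).

Augment with D' → D and build the canonical LR(0) collection (I0 = CLOSURE({[D' → . D]}), then GOTO on every symbol after a dot until no new states appear). It has 9 states:
  I0: { [B → . d D], [D → . / B B], [D → . B], [D → . id], [D' → . D] }  — shift
  I1: { [B → . d D], [D → / . B B] }  — shift
  I2: { [D → B .] }  — reduce
  I3: { [D' → D .] }  — accept
  I4: { [B → . d D], [B → d . D], [D → . / B B], [D → . B], [D → . id] }  — shift
  I5: { [D → id .] }  — reduce
  I6: { [B → d D .] }  — reduce
  I7: { [B → . d D], [D → / B . B] }  — shift
  I8: { [D → / B B .] }  — reduce

No state contains both a complete item and a shift item.

Answer: No shift-reduce conflicts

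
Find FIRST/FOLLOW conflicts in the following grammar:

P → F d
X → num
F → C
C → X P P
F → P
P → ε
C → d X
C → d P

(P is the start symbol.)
A FIRST/FOLLOW conflict occurs when a non-terminal N has a nullable alternative N → β (β ⇒* ε) and another alternative N → α with FIRST(α) ∩ FOLLOW(N) ≠ ∅: on such a lookahead the parser cannot decide between expanding α and letting N vanish via β.

Nullable non-terminals: F, P.
FIRST sets used below: FIRST(C) = { 'd', 'num' }, FIRST(P) = { 'd', 'num', ε }, FIRST(F) = { 'd', 'num', ε }

F: nullable alternative(s) F → P; FOLLOW(F) = { 'd' }
  F → C: FIRST \ {ε} = { 'd', 'num' } — overlaps FOLLOW(F) on { 'd' }: CONFLICT
  F → P: FIRST \ {ε} = { 'd', 'num' } — this is the only nullable alternative, skip

P: nullable alternative(s) P → ε; FOLLOW(P) = { $, 'd', 'num' }
  P → F d: FIRST \ {ε} = { 'd', 'num' } — overlaps FOLLOW(P) on { 'd', 'num' }: CONFLICT
  P → ε: FIRST \ {ε} = { } — this is the only nullable alternative, skip

C, X have no nullable alternative, so no FIRST/FOLLOW check is needed there.

So the grammar has 2 FIRST/FOLLOW conflicts (marked CONFLICT above).

Answer: Yes. P → F d with FOLLOW(P) on { 'd', 'num' }; F → C with FOLLOW(F) on { 'd' }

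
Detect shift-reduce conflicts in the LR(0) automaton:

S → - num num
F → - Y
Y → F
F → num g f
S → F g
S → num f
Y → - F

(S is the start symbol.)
Augment with S' → S and build the canonical LR(0) collection (I0 = CLOSURE({[S' → . S]}), then GOTO on every symbol after a dot until no new states appear). It has 16 states:
  I0: { [F → . - Y], [F → . num g f], [S → . - num num], [S → . F g], [S → . num f], [S' → . S] }  — shift
  I1: { [F → - . Y], [F → . - Y], [F → . num g f], [S → - . num num], [Y → . - F], [Y → . F] }  — shift
  I2: { [S → F . g] }  — shift
  I3: { [S' → S .] }  — accept
  I4: { [F → num . g f], [S → num . f] }  — shift
  I5: { [S → num f .] }  — reduce
  I6: { [F → num g . f] }  — shift
  I7: { [F → num g f .] }  — reduce
  I8: { [S → F g .] }  — reduce
  I9: { [F → - . Y], [F → . - Y], [F → . num g f], [Y → - . F], [Y → . - F], [Y → . F] }  — shift
  I10: { [Y → F .] }  — reduce
  I11: { [F → - Y .] }  — reduce
  I12: { [F → num . g f], [S → - num . num] }  — shift
  I13: { [S → - num num .] }  — reduce
  I14: { [Y → - F .], [Y → F .] }  — 2 reduces
  I15: { [F → num . g f] }  — shift

No state contains both a complete item and a shift item.

Answer: No shift-reduce conflicts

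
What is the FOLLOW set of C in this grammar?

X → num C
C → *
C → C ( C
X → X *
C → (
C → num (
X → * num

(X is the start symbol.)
In X → num C: C is at the end, add FOLLOW(X)
In C → C ( C: C is followed by '(' C, add FIRST('(' C) \ {ε} = { '(' }
In C → C ( C: C is at the end; this adds FOLLOW(C) to itself — nothing new

The FOLLOW sets referred to above (computed the same way, to a fixed point):
  FOLLOW(X) = { $, '*' }

Taking the union: FOLLOW(C) = { $, '(', '*' }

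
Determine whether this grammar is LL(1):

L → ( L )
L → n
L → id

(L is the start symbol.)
For L:
  PREDICT(L → '(' L ')') = { '(' }
  PREDICT(L → n) = { 'n' }
  PREDICT(L → id) = { 'id' }

All predict sets are disjoint. The grammar IS LL(1).

Answer: Yes, the grammar is LL(1).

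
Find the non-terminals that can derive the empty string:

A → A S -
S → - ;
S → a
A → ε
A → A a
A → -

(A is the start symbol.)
{ 'A' }

A non-terminal is nullable if it can derive ε (the empty string): either it has an ε-production, or it has a production whose right-hand side consists entirely of nullable non-terminals.

ε-productions: A → ε
So A is immediately nullable.
No further non-terminal can be added: every production for the remaining non-terminals contains a terminal or a non-nullable non-terminal.
Nullable = { 'A' }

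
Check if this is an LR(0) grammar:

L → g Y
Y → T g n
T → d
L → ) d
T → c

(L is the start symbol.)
Yes, the grammar is LR(0)

A grammar is LR(0) if no state in the canonical LR(0) collection has:
  - both a shift item (dot before a terminal) and a complete item (shift-reduce conflict), or
  - two or more complete items (reduce-reduce conflict; the accept item [L' → L .] counts as a complete item here).

Augment with L' → L and build the canonical LR(0) collection (I0 = CLOSURE({[L' → . L]}), then GOTO on every symbol after a dot until no new states appear). It has 11 states:
  I0: { [L → . ) d], [L → . g Y], [L' → . L] }  — shift
  I1: { [L → ) . d] }  — shift
  I2: { [L' → L .] }  — accept
  I3: { [L → g . Y], [T → . c], [T → . d], [Y → . T g n] }  — shift
  I4: { [Y → T . g n] }  — shift
  I5: { [L → g Y .] }  — reduce
  I6: { [T → c .] }  — reduce
  I7: { [T → d .] }  — reduce
  I8: { [Y → T g . n] }  — shift
  I9: { [Y → T g n .] }  — reduce
  I10: { [L → ) d .] }  — reduce

Every state is either a pure shift/goto state or contains exactly one complete item and nothing to shift — no conflicts. The grammar is LR(0).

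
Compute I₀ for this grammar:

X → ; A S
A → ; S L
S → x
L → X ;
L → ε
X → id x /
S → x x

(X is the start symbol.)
{ [X → . ; A S], [X → . id x /], [X' → . X] }

First, augment the grammar with X' → X
I₀ = CLOSURE({ [X' → . X] }):
  [X' → . X] has the dot before X: add [X → . ; A S], [X → . id x /]
No further items can be added.

I₀ = { [X → . ; A S], [X → . id x /], [X' → . X] }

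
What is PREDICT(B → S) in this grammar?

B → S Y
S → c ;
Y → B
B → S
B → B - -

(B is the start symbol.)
PREDICT(B → S) = (FIRST(RHS) \ {ε}) ∪ (FOLLOW(B) if ε ∈ FIRST(RHS), i.e. RHS ⇒* ε)
FIRST(S) = { 'c' }
FIRST(S) = { 'c' }
ε ∉ FIRST(S), so FOLLOW(B) is not added.
PREDICT(B → S) = { 'c' }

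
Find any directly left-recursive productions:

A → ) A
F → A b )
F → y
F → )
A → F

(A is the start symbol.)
No direct left recursion

Direct left recursion occurs when N → N α for some non-terminal N (the right-hand side begins with the left-hand side itself).

A → ) A: starts with ')'
F → A b ): starts with A
F → y: starts with y
F → ): starts with ')'
A → F: starts with F

No direct left recursion found.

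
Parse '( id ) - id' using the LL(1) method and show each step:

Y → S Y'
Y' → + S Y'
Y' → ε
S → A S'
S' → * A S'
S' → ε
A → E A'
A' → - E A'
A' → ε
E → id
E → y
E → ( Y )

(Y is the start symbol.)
LL(1) parsing maintains a stack (initially the start symbol over $) and the input. At each step: if the stack top is a terminal, match it against the current input token; if it is a non-terminal N, replace it with the RHS of M[N, lookahead] (the unique production whose predict set contains the lookahead).

Stack is shown with the top on the left.

Stack                     Input          Action
-----------------------------------------------
Y $                       ( id ) - id $  output Y → S Y'
S Y' $                    ( id ) - id $  output S → A S'
A S' Y' $                 ( id ) - id $  output A → E A'
E A' S' Y' $              ( id ) - id $  output E → ( Y )
( Y ) A' S' Y' $          ( id ) - id $  match '('
Y ) A' S' Y' $            id ) - id $    output Y → S Y'
S Y' ) A' S' Y' $         id ) - id $    output S → A S'
A S' Y' ) A' S' Y' $      id ) - id $    output A → E A'
E A' S' Y' ) A' S' Y' $   id ) - id $    output E → id
id A' S' Y' ) A' S' Y' $  id ) - id $    match 'id'
A' S' Y' ) A' S' Y' $     ) - id $       output A' → ε
S' Y' ) A' S' Y' $        ) - id $       output S' → ε
Y' ) A' S' Y' $           ) - id $       output Y' → ε
) A' S' Y' $              ) - id $       match ')'
A' S' Y' $                - id $         output A' → - E A'
- E A' S' Y' $            - id $         match '-'
E A' S' Y' $              id $           output E → id
id A' S' Y' $             id $           match 'id'
A' S' Y' $                $              output A' → ε
S' Y' $                   $              output S' → ε
Y' $                      $              output Y' → ε
$                         $              accept

The string is accepted.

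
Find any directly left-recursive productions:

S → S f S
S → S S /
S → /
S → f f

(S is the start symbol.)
Yes, S is left-recursive

S → S f S: LEFT RECURSIVE (starts with S)
S → S S /: LEFT RECURSIVE (starts with S)
S → /: starts with '/'
S → f f: starts with f

The grammar has direct left recursion on: S.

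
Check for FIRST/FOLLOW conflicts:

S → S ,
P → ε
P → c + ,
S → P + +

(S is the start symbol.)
A FIRST/FOLLOW conflict occurs when a non-terminal N has a nullable alternative N → β (β ⇒* ε) and another alternative N → α with FIRST(α) ∩ FOLLOW(N) ≠ ∅: on such a lookahead the parser cannot decide between expanding α and letting N vanish via β.

Nullable non-terminals: P.

P: nullable alternative(s) P → ε; FOLLOW(P) = { '+' }
  P → ε: FIRST \ {ε} = { } — this is the only nullable alternative, skip
  P → c + ,: FIRST \ {ε} = { 'c' } — disjoint from FOLLOW(P)

S has no nullable alternative, so no FIRST/FOLLOW check is needed there.

No FIRST/FOLLOW conflicts found.

Answer: No FIRST/FOLLOW conflicts.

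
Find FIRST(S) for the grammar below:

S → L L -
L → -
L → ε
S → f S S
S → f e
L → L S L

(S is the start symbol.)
{ '-', 'f' }

To compute FIRST(S), examine every production with S on the left-hand side, reading each right-hand side left to right until a non-nullable symbol is reached.

FIRST sets of the other non-terminals involved (by the same procedure, iterated to a fixed point):
  FIRST(L) = { '-', 'f', ε }

From S → L L -:
  - L is a non-terminal: add FIRST(L) \ {ε} = { '-', 'f' }
    L is nullable, so continue to the next symbol
  - L is a non-terminal: add FIRST(L) \ {ε} = { '-', 'f' }
    L is nullable, so continue to the next symbol
  - '-' is a terminal: add '-' and stop
From S → f S S:
  - f is a terminal: add 'f' and stop
From S → f e:
  - f is a terminal: add 'f' and stop

Collecting: FIRST(S) = { '-', 'f' }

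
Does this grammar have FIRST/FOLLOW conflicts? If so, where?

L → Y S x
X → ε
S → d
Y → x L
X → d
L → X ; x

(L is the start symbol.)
No FIRST/FOLLOW conflicts.

A FIRST/FOLLOW conflict occurs when a non-terminal N has a nullable alternative N → β (β ⇒* ε) and another alternative N → α with FIRST(α) ∩ FOLLOW(N) ≠ ∅: on such a lookahead the parser cannot decide between expanding α and letting N vanish via β.

Nullable non-terminals: X.

X: nullable alternative(s) X → ε; FOLLOW(X) = { ';' }
  X → ε: FIRST \ {ε} = { } — this is the only nullable alternative, skip
  X → d: FIRST \ {ε} = { 'd' } — disjoint from FOLLOW(X)

L, S, Y have no nullable alternative, so no FIRST/FOLLOW check is needed there.

No FIRST/FOLLOW conflicts found.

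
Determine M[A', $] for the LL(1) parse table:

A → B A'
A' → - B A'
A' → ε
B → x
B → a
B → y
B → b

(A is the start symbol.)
A' → ε

To find M[A', $], we find productions for A' where $ is in the predict set (PREDICT(N → α) = (FIRST(α) \ {ε}) ∪ (FOLLOW(N) if α ⇒* ε)).

Relevant sets:
  FOLLOW(A') = { $ }

A' → - B A': PREDICT = { '-' }
A' → ε: PREDICT = { $ }
  $ is in predict set, so this production goes in M[A', $]

M[A', $] = A' → ε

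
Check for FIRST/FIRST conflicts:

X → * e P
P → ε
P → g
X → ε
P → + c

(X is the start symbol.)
Productions for X:
  X → * e P: FIRST = { '*' }
  X → ε: FIRST = { ε }
Productions for P:
  P → ε: FIRST = { ε }
  P → g: FIRST = { 'g' }
  P → + c: FIRST = { '+' }

All alternatives of each non-terminal have pairwise disjoint FIRST sets.

Answer: No FIRST/FIRST conflicts.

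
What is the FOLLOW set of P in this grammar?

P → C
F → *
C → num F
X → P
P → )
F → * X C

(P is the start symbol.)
P is the start symbol, so $ ∈ FOLLOW(P).
In X → P: P is at the end, add FOLLOW(X)

The FOLLOW sets referred to above (computed the same way, to a fixed point):
  FOLLOW(X) = { 'num' }

Taking the union: FOLLOW(P) = { $, 'num' }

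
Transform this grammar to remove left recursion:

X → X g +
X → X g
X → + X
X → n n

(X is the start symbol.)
X → + X X'
X → n n X'
X' → g + X'
X' → g X'
X' → ε

X is directly left-recursive. The standard transformation for
  A → A α₁ | ... | A α_m | β₁ | ... | β_n
is
  A  → β₁ A' | ... | β_n A'
  A' → α₁ A' | ... | α_m A' | ε

X → + X becomes X → + X X'
X → n n becomes X → n n X'
X → X g + becomes X' → g + X'
X → X g becomes X' → g X'
Add X' → ε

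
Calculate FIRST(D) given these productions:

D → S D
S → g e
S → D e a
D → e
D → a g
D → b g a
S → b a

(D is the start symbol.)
To compute FIRST(D), examine every production with D on the left-hand side, reading each right-hand side left to right until a non-nullable symbol is reached.

FIRST sets of the other non-terminals involved (by the same procedure, iterated to a fixed point):
  FIRST(S) = { 'a', 'b', 'e', 'g' }

From D → S D:
  - S is a non-terminal: add FIRST(S) \ {ε} = { 'a', 'b', 'e', 'g' }
    S is not nullable, so stop
From D → e:
  - e is a terminal: add 'e' and stop
From D → a g:
  - a is a terminal: add 'a' and stop
From D → b g a:
  - b is a terminal: add 'b' and stop

Collecting: FIRST(D) = { 'a', 'b', 'e', 'g' }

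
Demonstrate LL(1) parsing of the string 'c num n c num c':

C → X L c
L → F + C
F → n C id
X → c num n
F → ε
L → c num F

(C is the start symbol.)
Stack is shown with the top on the left.

Stack          Input              Action
----------------------------------------
C $            c num n c num c $  output C → X L c
X L c $        c num n c num c $  output X → c num n
c num n L c $  c num n c num c $  match 'c'
num n L c $    num n c num c $    match 'num'
n L c $        n c num c $        match 'n'
L c $          c num c $          output L → c num F
c num F c $    c num c $          match 'c'
num F c $      num c $            match 'num'
F c $          c $                output F → ε
c $            c $                match 'c'
$              $                  accept

The string is accepted.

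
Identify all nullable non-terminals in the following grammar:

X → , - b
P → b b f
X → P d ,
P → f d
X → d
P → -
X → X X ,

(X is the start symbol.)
None

A non-terminal is nullable if it can derive ε (the empty string): either it has an ε-production, or it has a production whose right-hand side consists entirely of nullable non-terminals.

There are no ε-productions, so no non-terminal can derive ε.
No non-terminals are nullable.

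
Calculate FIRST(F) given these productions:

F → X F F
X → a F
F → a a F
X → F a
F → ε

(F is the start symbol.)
{ 'a', ε }

To compute FIRST(F), examine every production with F on the left-hand side, reading each right-hand side left to right until a non-nullable symbol is reached.

FIRST sets of the other non-terminals involved (by the same procedure, iterated to a fixed point):
  FIRST(X) = { 'a' }

From F → X F F:
  - X is a non-terminal: add FIRST(X) \ {ε} = { 'a' }
    X is not nullable, so stop
From F → a a F:
  - a is a terminal: add 'a' and stop
From F → ε:
  - ε-production, so ε ∈ FIRST(F)

Collecting: FIRST(F) = { 'a', ε }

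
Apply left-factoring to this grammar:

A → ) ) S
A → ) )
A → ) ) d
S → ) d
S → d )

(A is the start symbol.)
Left-factoring transforms A → αβ₁ | αβ₂ into A → αA' and A' → β₁ | β₂
(α is the longest common prefix among the alternatives). Repeat until
no nonterminal has two alternatives with a common prefix.

Round 1: A has alternatives sharing prefix ') )'. Introduce A': A → ) ) A'
  Add: A' → S
  Add: A' → ε
  Add: A' → d

No remaining common prefixes — done.

Resulting grammar:
A → ) ) A'
A' → S
A' → ε
A' → d
S → ) d
S → d )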